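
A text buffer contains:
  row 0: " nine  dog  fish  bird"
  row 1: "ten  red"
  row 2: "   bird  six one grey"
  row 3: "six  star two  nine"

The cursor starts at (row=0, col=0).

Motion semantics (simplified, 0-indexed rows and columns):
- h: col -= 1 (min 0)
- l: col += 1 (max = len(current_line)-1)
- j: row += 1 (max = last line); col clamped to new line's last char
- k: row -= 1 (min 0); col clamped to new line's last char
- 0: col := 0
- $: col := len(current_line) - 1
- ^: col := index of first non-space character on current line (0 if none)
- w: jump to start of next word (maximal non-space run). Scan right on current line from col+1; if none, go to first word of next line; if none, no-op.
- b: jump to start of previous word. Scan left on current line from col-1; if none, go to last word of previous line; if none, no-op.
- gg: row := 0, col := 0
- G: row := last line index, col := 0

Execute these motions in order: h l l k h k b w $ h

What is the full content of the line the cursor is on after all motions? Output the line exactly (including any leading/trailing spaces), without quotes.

After 1 (h): row=0 col=0 char='_'
After 2 (l): row=0 col=1 char='n'
After 3 (l): row=0 col=2 char='i'
After 4 (k): row=0 col=2 char='i'
After 5 (h): row=0 col=1 char='n'
After 6 (k): row=0 col=1 char='n'
After 7 (b): row=0 col=1 char='n'
After 8 (w): row=0 col=7 char='d'
After 9 ($): row=0 col=21 char='d'
After 10 (h): row=0 col=20 char='r'

Answer:  nine  dog  fish  bird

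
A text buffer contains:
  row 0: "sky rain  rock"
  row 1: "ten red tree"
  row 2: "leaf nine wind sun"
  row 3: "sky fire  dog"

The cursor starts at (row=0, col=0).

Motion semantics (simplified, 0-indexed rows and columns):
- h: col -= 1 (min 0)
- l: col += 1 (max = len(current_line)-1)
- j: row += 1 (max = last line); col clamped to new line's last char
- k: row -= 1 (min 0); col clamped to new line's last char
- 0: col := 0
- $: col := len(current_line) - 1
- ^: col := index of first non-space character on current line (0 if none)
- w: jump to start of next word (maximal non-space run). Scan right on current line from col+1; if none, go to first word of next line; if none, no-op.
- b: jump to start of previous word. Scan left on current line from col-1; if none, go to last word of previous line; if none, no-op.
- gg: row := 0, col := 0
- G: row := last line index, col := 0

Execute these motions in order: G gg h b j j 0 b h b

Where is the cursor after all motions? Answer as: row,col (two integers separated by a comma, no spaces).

Answer: 1,4

Derivation:
After 1 (G): row=3 col=0 char='s'
After 2 (gg): row=0 col=0 char='s'
After 3 (h): row=0 col=0 char='s'
After 4 (b): row=0 col=0 char='s'
After 5 (j): row=1 col=0 char='t'
After 6 (j): row=2 col=0 char='l'
After 7 (0): row=2 col=0 char='l'
After 8 (b): row=1 col=8 char='t'
After 9 (h): row=1 col=7 char='_'
After 10 (b): row=1 col=4 char='r'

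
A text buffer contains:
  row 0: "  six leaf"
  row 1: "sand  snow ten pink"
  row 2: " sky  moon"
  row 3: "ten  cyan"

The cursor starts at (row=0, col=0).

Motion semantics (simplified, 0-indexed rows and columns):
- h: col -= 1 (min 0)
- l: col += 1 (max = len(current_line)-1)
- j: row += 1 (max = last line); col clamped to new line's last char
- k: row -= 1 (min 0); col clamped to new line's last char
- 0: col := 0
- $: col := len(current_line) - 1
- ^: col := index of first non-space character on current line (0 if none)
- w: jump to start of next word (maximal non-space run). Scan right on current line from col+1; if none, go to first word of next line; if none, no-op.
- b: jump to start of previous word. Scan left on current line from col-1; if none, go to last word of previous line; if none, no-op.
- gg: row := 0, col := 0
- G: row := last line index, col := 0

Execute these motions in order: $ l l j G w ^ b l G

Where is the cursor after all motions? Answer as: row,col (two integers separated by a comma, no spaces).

After 1 ($): row=0 col=9 char='f'
After 2 (l): row=0 col=9 char='f'
After 3 (l): row=0 col=9 char='f'
After 4 (j): row=1 col=9 char='w'
After 5 (G): row=3 col=0 char='t'
After 6 (w): row=3 col=5 char='c'
After 7 (^): row=3 col=0 char='t'
After 8 (b): row=2 col=6 char='m'
After 9 (l): row=2 col=7 char='o'
After 10 (G): row=3 col=0 char='t'

Answer: 3,0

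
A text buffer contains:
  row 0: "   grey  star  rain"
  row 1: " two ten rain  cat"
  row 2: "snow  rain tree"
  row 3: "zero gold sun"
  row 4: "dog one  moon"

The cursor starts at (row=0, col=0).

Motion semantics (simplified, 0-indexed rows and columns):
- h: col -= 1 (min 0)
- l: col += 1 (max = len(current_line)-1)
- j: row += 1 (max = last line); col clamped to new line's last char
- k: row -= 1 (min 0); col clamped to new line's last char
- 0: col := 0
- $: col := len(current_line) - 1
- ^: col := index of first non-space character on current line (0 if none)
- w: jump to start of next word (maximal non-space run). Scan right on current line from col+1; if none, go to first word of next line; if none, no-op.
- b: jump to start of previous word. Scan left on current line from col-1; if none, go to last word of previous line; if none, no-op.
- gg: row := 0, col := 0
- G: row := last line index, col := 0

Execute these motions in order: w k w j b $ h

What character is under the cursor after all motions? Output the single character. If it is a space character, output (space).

After 1 (w): row=0 col=3 char='g'
After 2 (k): row=0 col=3 char='g'
After 3 (w): row=0 col=9 char='s'
After 4 (j): row=1 col=9 char='r'
After 5 (b): row=1 col=5 char='t'
After 6 ($): row=1 col=17 char='t'
After 7 (h): row=1 col=16 char='a'

Answer: a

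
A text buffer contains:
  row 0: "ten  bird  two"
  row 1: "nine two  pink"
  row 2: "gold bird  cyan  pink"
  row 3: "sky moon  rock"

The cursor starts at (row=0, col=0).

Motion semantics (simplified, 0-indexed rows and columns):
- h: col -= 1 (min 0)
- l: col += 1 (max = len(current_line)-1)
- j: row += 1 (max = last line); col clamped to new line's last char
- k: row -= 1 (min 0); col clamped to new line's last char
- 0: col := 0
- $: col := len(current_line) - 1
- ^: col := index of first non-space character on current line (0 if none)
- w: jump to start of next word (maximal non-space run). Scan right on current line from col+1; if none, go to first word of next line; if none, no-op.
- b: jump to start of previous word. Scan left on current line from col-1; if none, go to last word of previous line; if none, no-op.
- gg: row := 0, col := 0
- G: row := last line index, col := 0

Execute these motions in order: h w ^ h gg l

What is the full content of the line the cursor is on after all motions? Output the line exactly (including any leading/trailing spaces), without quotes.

Answer: ten  bird  two

Derivation:
After 1 (h): row=0 col=0 char='t'
After 2 (w): row=0 col=5 char='b'
After 3 (^): row=0 col=0 char='t'
After 4 (h): row=0 col=0 char='t'
After 5 (gg): row=0 col=0 char='t'
After 6 (l): row=0 col=1 char='e'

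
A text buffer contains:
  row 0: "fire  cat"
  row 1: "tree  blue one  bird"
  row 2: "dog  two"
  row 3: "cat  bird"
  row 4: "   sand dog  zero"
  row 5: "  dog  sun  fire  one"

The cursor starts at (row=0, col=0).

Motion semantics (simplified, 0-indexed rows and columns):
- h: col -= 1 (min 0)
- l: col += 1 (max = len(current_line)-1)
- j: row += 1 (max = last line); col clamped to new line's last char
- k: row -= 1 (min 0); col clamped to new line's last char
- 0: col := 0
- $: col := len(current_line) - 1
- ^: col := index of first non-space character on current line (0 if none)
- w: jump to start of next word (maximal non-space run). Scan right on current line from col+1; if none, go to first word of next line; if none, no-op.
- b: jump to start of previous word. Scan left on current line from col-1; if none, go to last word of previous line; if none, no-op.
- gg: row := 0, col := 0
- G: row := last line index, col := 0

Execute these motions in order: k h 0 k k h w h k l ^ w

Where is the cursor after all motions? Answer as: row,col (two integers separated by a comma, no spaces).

After 1 (k): row=0 col=0 char='f'
After 2 (h): row=0 col=0 char='f'
After 3 (0): row=0 col=0 char='f'
After 4 (k): row=0 col=0 char='f'
After 5 (k): row=0 col=0 char='f'
After 6 (h): row=0 col=0 char='f'
After 7 (w): row=0 col=6 char='c'
After 8 (h): row=0 col=5 char='_'
After 9 (k): row=0 col=5 char='_'
After 10 (l): row=0 col=6 char='c'
After 11 (^): row=0 col=0 char='f'
After 12 (w): row=0 col=6 char='c'

Answer: 0,6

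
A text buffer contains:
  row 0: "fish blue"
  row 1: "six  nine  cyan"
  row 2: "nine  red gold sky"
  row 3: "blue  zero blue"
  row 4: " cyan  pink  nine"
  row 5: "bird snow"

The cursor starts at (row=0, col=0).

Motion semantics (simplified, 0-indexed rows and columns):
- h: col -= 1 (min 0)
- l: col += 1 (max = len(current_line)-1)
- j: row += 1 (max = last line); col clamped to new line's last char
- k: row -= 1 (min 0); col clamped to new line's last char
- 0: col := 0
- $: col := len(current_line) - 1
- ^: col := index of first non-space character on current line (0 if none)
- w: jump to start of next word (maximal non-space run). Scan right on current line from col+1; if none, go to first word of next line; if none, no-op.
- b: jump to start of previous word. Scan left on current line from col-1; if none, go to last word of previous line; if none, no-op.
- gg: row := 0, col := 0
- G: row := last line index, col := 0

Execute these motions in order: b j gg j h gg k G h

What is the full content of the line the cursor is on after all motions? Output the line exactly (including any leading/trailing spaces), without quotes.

After 1 (b): row=0 col=0 char='f'
After 2 (j): row=1 col=0 char='s'
After 3 (gg): row=0 col=0 char='f'
After 4 (j): row=1 col=0 char='s'
After 5 (h): row=1 col=0 char='s'
After 6 (gg): row=0 col=0 char='f'
After 7 (k): row=0 col=0 char='f'
After 8 (G): row=5 col=0 char='b'
After 9 (h): row=5 col=0 char='b'

Answer: bird snow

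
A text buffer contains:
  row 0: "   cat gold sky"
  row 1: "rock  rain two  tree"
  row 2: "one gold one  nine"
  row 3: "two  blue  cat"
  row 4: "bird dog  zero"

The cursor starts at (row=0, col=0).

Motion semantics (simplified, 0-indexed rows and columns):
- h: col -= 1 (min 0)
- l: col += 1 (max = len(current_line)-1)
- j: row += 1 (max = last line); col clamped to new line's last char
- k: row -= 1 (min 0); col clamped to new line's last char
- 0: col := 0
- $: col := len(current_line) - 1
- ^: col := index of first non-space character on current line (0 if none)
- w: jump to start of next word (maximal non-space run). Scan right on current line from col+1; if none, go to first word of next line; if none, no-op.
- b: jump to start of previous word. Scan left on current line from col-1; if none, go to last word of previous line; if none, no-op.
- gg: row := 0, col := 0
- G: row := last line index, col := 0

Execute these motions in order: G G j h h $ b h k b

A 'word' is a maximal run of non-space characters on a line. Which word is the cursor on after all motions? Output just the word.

Answer: blue

Derivation:
After 1 (G): row=4 col=0 char='b'
After 2 (G): row=4 col=0 char='b'
After 3 (j): row=4 col=0 char='b'
After 4 (h): row=4 col=0 char='b'
After 5 (h): row=4 col=0 char='b'
After 6 ($): row=4 col=13 char='o'
After 7 (b): row=4 col=10 char='z'
After 8 (h): row=4 col=9 char='_'
After 9 (k): row=3 col=9 char='_'
After 10 (b): row=3 col=5 char='b'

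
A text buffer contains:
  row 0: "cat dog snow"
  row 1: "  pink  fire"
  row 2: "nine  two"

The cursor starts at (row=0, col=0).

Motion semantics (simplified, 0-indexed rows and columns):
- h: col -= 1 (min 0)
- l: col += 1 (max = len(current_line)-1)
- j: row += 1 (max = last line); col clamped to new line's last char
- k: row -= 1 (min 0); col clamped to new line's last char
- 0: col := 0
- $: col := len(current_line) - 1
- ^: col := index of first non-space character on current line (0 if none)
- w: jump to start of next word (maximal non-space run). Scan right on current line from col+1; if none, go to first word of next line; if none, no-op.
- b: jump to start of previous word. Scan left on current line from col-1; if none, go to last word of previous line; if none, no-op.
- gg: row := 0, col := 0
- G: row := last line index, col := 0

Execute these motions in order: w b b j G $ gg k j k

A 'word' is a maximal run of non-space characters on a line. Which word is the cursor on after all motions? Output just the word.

Answer: cat

Derivation:
After 1 (w): row=0 col=4 char='d'
After 2 (b): row=0 col=0 char='c'
After 3 (b): row=0 col=0 char='c'
After 4 (j): row=1 col=0 char='_'
After 5 (G): row=2 col=0 char='n'
After 6 ($): row=2 col=8 char='o'
After 7 (gg): row=0 col=0 char='c'
After 8 (k): row=0 col=0 char='c'
After 9 (j): row=1 col=0 char='_'
After 10 (k): row=0 col=0 char='c'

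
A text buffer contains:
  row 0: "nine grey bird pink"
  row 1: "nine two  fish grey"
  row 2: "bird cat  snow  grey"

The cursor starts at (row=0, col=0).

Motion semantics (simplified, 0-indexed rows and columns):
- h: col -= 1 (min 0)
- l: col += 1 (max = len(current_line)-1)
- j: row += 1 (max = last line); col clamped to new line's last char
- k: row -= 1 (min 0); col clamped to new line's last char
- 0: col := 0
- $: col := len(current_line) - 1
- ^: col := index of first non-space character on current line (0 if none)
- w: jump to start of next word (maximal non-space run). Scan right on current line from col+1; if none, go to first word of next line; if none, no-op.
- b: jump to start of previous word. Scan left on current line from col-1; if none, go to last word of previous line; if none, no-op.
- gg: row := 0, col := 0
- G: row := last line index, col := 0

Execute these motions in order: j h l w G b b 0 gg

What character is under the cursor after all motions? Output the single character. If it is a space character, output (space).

Answer: n

Derivation:
After 1 (j): row=1 col=0 char='n'
After 2 (h): row=1 col=0 char='n'
After 3 (l): row=1 col=1 char='i'
After 4 (w): row=1 col=5 char='t'
After 5 (G): row=2 col=0 char='b'
After 6 (b): row=1 col=15 char='g'
After 7 (b): row=1 col=10 char='f'
After 8 (0): row=1 col=0 char='n'
After 9 (gg): row=0 col=0 char='n'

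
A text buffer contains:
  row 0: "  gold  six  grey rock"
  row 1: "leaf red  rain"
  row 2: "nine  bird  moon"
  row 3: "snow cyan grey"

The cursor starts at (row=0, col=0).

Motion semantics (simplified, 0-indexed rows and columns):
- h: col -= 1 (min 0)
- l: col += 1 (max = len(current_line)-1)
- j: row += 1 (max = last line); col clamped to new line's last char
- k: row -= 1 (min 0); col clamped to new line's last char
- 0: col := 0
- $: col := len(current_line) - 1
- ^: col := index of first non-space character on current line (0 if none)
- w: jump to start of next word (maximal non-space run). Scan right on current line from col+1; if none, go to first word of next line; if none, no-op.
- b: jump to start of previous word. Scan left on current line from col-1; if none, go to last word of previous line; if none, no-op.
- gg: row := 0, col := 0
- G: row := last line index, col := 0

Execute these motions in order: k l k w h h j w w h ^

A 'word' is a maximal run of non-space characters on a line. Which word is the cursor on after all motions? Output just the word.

Answer: leaf

Derivation:
After 1 (k): row=0 col=0 char='_'
After 2 (l): row=0 col=1 char='_'
After 3 (k): row=0 col=1 char='_'
After 4 (w): row=0 col=2 char='g'
After 5 (h): row=0 col=1 char='_'
After 6 (h): row=0 col=0 char='_'
After 7 (j): row=1 col=0 char='l'
After 8 (w): row=1 col=5 char='r'
After 9 (w): row=1 col=10 char='r'
After 10 (h): row=1 col=9 char='_'
After 11 (^): row=1 col=0 char='l'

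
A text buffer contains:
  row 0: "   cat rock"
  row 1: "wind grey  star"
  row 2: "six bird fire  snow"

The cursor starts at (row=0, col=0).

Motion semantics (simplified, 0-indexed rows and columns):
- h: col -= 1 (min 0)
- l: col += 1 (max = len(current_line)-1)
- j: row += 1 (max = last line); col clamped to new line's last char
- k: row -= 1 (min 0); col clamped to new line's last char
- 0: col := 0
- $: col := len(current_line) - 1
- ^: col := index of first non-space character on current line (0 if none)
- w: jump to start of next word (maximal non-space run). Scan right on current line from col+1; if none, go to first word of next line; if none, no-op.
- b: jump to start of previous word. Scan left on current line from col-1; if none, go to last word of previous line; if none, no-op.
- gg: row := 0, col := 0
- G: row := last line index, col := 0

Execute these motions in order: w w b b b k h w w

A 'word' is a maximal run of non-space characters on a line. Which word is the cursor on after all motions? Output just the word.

After 1 (w): row=0 col=3 char='c'
After 2 (w): row=0 col=7 char='r'
After 3 (b): row=0 col=3 char='c'
After 4 (b): row=0 col=3 char='c'
After 5 (b): row=0 col=3 char='c'
After 6 (k): row=0 col=3 char='c'
After 7 (h): row=0 col=2 char='_'
After 8 (w): row=0 col=3 char='c'
After 9 (w): row=0 col=7 char='r'

Answer: rock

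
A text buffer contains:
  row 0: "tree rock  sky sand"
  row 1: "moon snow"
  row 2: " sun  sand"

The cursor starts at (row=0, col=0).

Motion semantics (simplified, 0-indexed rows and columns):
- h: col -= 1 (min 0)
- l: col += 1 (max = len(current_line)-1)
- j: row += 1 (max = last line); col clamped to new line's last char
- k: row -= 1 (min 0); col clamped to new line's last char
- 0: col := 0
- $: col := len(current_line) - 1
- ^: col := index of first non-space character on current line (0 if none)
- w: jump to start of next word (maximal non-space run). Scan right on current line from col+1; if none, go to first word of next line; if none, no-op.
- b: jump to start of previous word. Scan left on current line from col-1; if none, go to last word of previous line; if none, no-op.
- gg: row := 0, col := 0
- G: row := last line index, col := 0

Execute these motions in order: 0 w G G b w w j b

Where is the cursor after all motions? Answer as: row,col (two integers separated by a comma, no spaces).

After 1 (0): row=0 col=0 char='t'
After 2 (w): row=0 col=5 char='r'
After 3 (G): row=2 col=0 char='_'
After 4 (G): row=2 col=0 char='_'
After 5 (b): row=1 col=5 char='s'
After 6 (w): row=2 col=1 char='s'
After 7 (w): row=2 col=6 char='s'
After 8 (j): row=2 col=6 char='s'
After 9 (b): row=2 col=1 char='s'

Answer: 2,1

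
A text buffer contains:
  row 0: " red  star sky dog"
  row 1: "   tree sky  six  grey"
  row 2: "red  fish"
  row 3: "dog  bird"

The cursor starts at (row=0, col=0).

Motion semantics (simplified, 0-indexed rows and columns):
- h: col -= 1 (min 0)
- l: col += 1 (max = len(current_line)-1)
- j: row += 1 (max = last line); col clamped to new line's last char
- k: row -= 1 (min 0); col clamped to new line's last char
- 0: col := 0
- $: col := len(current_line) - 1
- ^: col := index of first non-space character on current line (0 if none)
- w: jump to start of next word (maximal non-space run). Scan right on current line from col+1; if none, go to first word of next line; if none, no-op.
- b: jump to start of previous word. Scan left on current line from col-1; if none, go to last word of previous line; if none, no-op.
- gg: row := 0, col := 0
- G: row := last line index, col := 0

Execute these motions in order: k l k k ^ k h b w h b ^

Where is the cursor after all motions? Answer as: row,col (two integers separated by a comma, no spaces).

After 1 (k): row=0 col=0 char='_'
After 2 (l): row=0 col=1 char='r'
After 3 (k): row=0 col=1 char='r'
After 4 (k): row=0 col=1 char='r'
After 5 (^): row=0 col=1 char='r'
After 6 (k): row=0 col=1 char='r'
After 7 (h): row=0 col=0 char='_'
After 8 (b): row=0 col=0 char='_'
After 9 (w): row=0 col=1 char='r'
After 10 (h): row=0 col=0 char='_'
After 11 (b): row=0 col=0 char='_'
After 12 (^): row=0 col=1 char='r'

Answer: 0,1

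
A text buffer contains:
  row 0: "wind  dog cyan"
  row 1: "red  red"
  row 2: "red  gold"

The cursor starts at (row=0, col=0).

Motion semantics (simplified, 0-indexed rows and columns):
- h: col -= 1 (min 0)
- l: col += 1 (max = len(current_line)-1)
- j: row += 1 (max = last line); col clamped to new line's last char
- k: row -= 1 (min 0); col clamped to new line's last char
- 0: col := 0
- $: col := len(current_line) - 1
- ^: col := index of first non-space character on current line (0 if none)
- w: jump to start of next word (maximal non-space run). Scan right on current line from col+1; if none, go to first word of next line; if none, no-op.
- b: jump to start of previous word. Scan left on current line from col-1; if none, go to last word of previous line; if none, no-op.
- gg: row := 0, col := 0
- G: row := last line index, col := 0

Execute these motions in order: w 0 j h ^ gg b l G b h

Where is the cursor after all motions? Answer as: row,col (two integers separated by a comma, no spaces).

Answer: 1,4

Derivation:
After 1 (w): row=0 col=6 char='d'
After 2 (0): row=0 col=0 char='w'
After 3 (j): row=1 col=0 char='r'
After 4 (h): row=1 col=0 char='r'
After 5 (^): row=1 col=0 char='r'
After 6 (gg): row=0 col=0 char='w'
After 7 (b): row=0 col=0 char='w'
After 8 (l): row=0 col=1 char='i'
After 9 (G): row=2 col=0 char='r'
After 10 (b): row=1 col=5 char='r'
After 11 (h): row=1 col=4 char='_'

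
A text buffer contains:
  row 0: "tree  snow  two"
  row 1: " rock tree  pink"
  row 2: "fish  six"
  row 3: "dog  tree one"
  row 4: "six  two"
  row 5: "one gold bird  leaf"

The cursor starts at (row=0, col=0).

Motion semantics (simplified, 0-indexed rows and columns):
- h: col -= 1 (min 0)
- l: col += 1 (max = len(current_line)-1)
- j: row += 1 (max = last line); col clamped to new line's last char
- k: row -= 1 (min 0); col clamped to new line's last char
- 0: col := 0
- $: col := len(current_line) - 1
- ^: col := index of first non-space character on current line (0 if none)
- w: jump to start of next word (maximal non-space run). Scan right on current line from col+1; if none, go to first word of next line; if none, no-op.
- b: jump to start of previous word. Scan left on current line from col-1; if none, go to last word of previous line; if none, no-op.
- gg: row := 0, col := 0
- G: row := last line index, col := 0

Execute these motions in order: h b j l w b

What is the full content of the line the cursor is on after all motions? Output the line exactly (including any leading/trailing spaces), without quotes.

Answer:  rock tree  pink

Derivation:
After 1 (h): row=0 col=0 char='t'
After 2 (b): row=0 col=0 char='t'
After 3 (j): row=1 col=0 char='_'
After 4 (l): row=1 col=1 char='r'
After 5 (w): row=1 col=6 char='t'
After 6 (b): row=1 col=1 char='r'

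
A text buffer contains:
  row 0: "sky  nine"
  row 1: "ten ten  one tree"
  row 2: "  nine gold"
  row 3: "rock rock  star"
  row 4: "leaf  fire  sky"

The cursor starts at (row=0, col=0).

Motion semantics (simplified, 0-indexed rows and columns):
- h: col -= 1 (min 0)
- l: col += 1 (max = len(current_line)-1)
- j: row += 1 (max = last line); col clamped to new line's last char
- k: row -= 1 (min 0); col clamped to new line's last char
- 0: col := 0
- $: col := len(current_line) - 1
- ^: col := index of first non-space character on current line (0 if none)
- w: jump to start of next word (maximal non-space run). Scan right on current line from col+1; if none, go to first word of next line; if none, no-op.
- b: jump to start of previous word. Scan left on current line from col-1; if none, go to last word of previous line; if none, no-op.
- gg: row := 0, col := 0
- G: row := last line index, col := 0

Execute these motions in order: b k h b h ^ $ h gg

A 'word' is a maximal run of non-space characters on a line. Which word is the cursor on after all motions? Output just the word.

Answer: sky

Derivation:
After 1 (b): row=0 col=0 char='s'
After 2 (k): row=0 col=0 char='s'
After 3 (h): row=0 col=0 char='s'
After 4 (b): row=0 col=0 char='s'
After 5 (h): row=0 col=0 char='s'
After 6 (^): row=0 col=0 char='s'
After 7 ($): row=0 col=8 char='e'
After 8 (h): row=0 col=7 char='n'
After 9 (gg): row=0 col=0 char='s'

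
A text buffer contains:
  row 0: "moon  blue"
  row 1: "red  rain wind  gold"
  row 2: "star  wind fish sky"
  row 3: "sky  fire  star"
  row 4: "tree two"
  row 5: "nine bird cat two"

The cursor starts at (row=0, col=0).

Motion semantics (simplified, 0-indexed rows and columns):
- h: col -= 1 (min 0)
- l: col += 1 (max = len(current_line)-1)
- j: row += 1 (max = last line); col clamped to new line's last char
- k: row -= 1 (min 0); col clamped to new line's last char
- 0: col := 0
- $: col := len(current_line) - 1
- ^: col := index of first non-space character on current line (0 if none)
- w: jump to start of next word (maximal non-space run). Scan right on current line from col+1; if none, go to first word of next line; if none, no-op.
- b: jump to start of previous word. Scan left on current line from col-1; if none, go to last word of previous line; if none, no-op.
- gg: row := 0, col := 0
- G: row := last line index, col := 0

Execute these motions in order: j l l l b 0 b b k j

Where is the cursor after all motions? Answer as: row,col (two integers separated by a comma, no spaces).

After 1 (j): row=1 col=0 char='r'
After 2 (l): row=1 col=1 char='e'
After 3 (l): row=1 col=2 char='d'
After 4 (l): row=1 col=3 char='_'
After 5 (b): row=1 col=0 char='r'
After 6 (0): row=1 col=0 char='r'
After 7 (b): row=0 col=6 char='b'
After 8 (b): row=0 col=0 char='m'
After 9 (k): row=0 col=0 char='m'
After 10 (j): row=1 col=0 char='r'

Answer: 1,0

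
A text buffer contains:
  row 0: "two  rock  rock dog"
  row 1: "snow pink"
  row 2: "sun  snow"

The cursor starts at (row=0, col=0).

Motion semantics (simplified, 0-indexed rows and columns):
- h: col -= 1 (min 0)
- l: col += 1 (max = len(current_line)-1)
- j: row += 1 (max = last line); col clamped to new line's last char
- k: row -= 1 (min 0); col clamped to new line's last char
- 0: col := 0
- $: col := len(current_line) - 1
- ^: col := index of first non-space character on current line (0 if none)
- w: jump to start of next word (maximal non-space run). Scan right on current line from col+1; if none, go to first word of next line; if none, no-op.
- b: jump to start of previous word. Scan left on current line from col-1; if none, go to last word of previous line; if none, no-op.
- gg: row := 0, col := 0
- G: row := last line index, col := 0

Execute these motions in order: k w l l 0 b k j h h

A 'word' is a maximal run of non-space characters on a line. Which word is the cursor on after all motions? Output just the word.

After 1 (k): row=0 col=0 char='t'
After 2 (w): row=0 col=5 char='r'
After 3 (l): row=0 col=6 char='o'
After 4 (l): row=0 col=7 char='c'
After 5 (0): row=0 col=0 char='t'
After 6 (b): row=0 col=0 char='t'
After 7 (k): row=0 col=0 char='t'
After 8 (j): row=1 col=0 char='s'
After 9 (h): row=1 col=0 char='s'
After 10 (h): row=1 col=0 char='s'

Answer: snow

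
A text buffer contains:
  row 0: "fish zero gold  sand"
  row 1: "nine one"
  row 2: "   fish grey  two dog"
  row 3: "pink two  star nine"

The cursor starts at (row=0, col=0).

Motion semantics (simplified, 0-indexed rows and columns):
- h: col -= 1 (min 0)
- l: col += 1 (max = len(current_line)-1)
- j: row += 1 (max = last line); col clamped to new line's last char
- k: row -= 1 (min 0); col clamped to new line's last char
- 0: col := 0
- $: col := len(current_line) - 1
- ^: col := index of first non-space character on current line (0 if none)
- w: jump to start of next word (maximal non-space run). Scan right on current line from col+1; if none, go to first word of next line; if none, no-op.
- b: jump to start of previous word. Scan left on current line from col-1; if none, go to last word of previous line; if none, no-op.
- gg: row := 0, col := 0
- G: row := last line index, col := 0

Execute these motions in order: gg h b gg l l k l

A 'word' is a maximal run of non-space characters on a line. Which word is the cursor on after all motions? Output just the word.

Answer: fish

Derivation:
After 1 (gg): row=0 col=0 char='f'
After 2 (h): row=0 col=0 char='f'
After 3 (b): row=0 col=0 char='f'
After 4 (gg): row=0 col=0 char='f'
After 5 (l): row=0 col=1 char='i'
After 6 (l): row=0 col=2 char='s'
After 7 (k): row=0 col=2 char='s'
After 8 (l): row=0 col=3 char='h'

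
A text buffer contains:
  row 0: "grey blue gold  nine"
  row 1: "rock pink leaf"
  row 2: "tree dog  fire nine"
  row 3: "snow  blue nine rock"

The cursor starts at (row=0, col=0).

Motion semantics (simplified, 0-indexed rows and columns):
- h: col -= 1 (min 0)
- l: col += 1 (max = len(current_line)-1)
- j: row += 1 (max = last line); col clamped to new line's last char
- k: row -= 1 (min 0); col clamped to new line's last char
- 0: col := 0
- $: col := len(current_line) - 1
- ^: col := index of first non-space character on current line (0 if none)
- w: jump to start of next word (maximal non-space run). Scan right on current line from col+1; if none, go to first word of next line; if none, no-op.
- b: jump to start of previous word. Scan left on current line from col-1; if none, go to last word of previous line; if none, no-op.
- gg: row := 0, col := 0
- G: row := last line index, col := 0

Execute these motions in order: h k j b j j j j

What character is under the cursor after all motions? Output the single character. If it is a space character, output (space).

After 1 (h): row=0 col=0 char='g'
After 2 (k): row=0 col=0 char='g'
After 3 (j): row=1 col=0 char='r'
After 4 (b): row=0 col=16 char='n'
After 5 (j): row=1 col=13 char='f'
After 6 (j): row=2 col=13 char='e'
After 7 (j): row=3 col=13 char='n'
After 8 (j): row=3 col=13 char='n'

Answer: n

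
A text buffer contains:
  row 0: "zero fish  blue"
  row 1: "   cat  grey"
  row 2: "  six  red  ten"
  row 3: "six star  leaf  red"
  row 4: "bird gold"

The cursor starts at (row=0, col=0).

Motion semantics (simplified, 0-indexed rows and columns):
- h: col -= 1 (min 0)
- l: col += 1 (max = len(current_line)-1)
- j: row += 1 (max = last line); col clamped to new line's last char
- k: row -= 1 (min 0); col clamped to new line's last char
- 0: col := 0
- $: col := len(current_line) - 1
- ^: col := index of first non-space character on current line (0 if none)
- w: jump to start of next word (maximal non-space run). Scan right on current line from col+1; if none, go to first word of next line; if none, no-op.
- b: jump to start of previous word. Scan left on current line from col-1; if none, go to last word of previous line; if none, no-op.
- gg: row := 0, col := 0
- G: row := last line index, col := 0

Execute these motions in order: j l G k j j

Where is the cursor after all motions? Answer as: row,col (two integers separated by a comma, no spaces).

Answer: 4,0

Derivation:
After 1 (j): row=1 col=0 char='_'
After 2 (l): row=1 col=1 char='_'
After 3 (G): row=4 col=0 char='b'
After 4 (k): row=3 col=0 char='s'
After 5 (j): row=4 col=0 char='b'
After 6 (j): row=4 col=0 char='b'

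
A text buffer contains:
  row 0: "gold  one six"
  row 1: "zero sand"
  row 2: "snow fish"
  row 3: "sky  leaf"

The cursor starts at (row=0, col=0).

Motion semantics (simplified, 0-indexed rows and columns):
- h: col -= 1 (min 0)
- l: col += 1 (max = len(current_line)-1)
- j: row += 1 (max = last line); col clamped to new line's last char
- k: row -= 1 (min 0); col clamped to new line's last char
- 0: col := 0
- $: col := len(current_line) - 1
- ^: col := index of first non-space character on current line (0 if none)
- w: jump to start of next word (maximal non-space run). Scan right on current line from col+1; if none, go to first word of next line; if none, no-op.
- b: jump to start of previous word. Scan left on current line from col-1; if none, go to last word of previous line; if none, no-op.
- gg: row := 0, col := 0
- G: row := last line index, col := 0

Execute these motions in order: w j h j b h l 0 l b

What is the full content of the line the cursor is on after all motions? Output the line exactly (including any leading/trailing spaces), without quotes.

Answer: snow fish

Derivation:
After 1 (w): row=0 col=6 char='o'
After 2 (j): row=1 col=6 char='a'
After 3 (h): row=1 col=5 char='s'
After 4 (j): row=2 col=5 char='f'
After 5 (b): row=2 col=0 char='s'
After 6 (h): row=2 col=0 char='s'
After 7 (l): row=2 col=1 char='n'
After 8 (0): row=2 col=0 char='s'
After 9 (l): row=2 col=1 char='n'
After 10 (b): row=2 col=0 char='s'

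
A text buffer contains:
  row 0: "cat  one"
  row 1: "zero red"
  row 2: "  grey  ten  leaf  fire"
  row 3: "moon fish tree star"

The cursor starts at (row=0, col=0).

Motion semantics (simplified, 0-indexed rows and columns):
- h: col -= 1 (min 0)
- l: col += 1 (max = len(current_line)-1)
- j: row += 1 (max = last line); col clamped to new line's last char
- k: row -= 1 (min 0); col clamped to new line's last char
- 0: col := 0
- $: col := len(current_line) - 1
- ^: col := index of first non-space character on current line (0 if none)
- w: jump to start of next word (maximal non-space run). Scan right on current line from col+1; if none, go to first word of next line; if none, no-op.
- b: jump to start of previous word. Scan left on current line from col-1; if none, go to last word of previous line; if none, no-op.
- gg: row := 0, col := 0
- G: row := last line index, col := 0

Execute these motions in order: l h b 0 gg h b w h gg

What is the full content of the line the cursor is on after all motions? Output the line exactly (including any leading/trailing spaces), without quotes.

Answer: cat  one

Derivation:
After 1 (l): row=0 col=1 char='a'
After 2 (h): row=0 col=0 char='c'
After 3 (b): row=0 col=0 char='c'
After 4 (0): row=0 col=0 char='c'
After 5 (gg): row=0 col=0 char='c'
After 6 (h): row=0 col=0 char='c'
After 7 (b): row=0 col=0 char='c'
After 8 (w): row=0 col=5 char='o'
After 9 (h): row=0 col=4 char='_'
After 10 (gg): row=0 col=0 char='c'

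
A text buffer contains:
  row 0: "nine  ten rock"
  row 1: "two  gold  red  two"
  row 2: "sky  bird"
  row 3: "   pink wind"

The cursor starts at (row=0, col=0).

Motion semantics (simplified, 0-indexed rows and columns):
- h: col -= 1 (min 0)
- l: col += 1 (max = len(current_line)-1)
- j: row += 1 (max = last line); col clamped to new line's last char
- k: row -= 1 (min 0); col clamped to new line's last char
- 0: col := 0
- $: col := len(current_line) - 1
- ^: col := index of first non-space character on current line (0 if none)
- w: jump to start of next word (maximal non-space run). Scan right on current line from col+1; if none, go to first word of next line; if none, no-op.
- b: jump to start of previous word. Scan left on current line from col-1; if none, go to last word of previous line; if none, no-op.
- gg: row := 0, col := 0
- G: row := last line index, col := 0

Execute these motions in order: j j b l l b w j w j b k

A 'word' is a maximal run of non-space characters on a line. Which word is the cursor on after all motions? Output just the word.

Answer: gold

Derivation:
After 1 (j): row=1 col=0 char='t'
After 2 (j): row=2 col=0 char='s'
After 3 (b): row=1 col=16 char='t'
After 4 (l): row=1 col=17 char='w'
After 5 (l): row=1 col=18 char='o'
After 6 (b): row=1 col=16 char='t'
After 7 (w): row=2 col=0 char='s'
After 8 (j): row=3 col=0 char='_'
After 9 (w): row=3 col=3 char='p'
After 10 (j): row=3 col=3 char='p'
After 11 (b): row=2 col=5 char='b'
After 12 (k): row=1 col=5 char='g'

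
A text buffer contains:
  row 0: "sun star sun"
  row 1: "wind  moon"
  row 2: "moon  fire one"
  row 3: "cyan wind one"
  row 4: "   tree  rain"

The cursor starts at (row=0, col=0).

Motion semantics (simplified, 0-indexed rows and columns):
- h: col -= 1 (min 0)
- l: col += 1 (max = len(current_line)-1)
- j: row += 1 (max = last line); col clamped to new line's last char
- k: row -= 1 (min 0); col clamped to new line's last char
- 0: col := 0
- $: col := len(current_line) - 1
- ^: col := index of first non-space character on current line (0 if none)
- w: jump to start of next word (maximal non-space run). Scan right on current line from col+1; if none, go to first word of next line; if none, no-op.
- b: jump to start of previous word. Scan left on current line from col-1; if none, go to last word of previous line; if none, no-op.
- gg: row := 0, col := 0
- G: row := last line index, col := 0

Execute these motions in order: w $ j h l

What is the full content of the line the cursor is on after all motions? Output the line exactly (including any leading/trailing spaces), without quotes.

Answer: wind  moon

Derivation:
After 1 (w): row=0 col=4 char='s'
After 2 ($): row=0 col=11 char='n'
After 3 (j): row=1 col=9 char='n'
After 4 (h): row=1 col=8 char='o'
After 5 (l): row=1 col=9 char='n'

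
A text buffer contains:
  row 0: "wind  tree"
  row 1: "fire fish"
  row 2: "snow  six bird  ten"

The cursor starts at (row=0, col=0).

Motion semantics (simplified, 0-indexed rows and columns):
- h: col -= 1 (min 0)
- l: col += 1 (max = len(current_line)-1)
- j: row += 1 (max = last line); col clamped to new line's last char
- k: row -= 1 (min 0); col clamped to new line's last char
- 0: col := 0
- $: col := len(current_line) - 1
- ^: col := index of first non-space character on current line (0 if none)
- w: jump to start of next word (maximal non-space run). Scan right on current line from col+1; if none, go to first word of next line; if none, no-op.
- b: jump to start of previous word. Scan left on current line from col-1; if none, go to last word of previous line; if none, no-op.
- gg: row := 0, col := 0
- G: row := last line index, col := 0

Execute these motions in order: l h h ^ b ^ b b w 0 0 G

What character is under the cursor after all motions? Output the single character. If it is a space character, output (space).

Answer: s

Derivation:
After 1 (l): row=0 col=1 char='i'
After 2 (h): row=0 col=0 char='w'
After 3 (h): row=0 col=0 char='w'
After 4 (^): row=0 col=0 char='w'
After 5 (b): row=0 col=0 char='w'
After 6 (^): row=0 col=0 char='w'
After 7 (b): row=0 col=0 char='w'
After 8 (b): row=0 col=0 char='w'
After 9 (w): row=0 col=6 char='t'
After 10 (0): row=0 col=0 char='w'
After 11 (0): row=0 col=0 char='w'
After 12 (G): row=2 col=0 char='s'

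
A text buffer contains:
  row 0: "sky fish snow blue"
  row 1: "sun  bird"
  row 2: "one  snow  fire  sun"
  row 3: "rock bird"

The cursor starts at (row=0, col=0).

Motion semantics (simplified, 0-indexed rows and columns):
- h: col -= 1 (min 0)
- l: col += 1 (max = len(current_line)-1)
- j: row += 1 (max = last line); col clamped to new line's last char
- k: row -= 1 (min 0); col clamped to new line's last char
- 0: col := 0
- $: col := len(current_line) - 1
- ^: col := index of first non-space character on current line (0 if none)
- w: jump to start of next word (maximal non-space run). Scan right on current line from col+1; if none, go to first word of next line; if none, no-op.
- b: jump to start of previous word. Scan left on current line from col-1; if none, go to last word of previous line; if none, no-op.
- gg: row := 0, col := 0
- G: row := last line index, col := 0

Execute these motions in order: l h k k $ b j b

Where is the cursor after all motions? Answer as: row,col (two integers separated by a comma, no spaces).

After 1 (l): row=0 col=1 char='k'
After 2 (h): row=0 col=0 char='s'
After 3 (k): row=0 col=0 char='s'
After 4 (k): row=0 col=0 char='s'
After 5 ($): row=0 col=17 char='e'
After 6 (b): row=0 col=14 char='b'
After 7 (j): row=1 col=8 char='d'
After 8 (b): row=1 col=5 char='b'

Answer: 1,5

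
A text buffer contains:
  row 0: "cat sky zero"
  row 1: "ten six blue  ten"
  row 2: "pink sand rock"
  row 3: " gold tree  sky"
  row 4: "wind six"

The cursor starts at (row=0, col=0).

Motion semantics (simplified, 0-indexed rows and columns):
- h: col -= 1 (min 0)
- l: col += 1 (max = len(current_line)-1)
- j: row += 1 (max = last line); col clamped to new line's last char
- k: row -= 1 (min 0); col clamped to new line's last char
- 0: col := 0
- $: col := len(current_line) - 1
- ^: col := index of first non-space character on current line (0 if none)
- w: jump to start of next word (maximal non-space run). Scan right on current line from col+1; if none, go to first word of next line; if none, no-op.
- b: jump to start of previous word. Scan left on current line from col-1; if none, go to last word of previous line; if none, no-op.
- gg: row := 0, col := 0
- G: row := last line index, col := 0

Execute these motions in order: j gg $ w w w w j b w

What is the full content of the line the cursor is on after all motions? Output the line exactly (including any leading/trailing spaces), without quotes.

After 1 (j): row=1 col=0 char='t'
After 2 (gg): row=0 col=0 char='c'
After 3 ($): row=0 col=11 char='o'
After 4 (w): row=1 col=0 char='t'
After 5 (w): row=1 col=4 char='s'
After 6 (w): row=1 col=8 char='b'
After 7 (w): row=1 col=14 char='t'
After 8 (j): row=2 col=13 char='k'
After 9 (b): row=2 col=10 char='r'
After 10 (w): row=3 col=1 char='g'

Answer:  gold tree  sky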